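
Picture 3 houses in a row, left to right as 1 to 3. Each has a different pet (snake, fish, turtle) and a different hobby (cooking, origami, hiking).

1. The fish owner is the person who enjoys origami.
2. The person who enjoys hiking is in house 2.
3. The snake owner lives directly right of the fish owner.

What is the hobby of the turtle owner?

cooking

Clue 2 places the person who enjoys hiking in house 2.
By clue 1, the fish owner is in house 1.
Clue 1: the person who enjoys origami is in house 1.
Clue 3 places the snake owner in house 2.
The only pet still possible for house 3 is turtle.
House 3's hobby must be cooking (nothing else left).
So: house 1 = fish/origami, house 2 = snake/hiking, house 3 = turtle/cooking.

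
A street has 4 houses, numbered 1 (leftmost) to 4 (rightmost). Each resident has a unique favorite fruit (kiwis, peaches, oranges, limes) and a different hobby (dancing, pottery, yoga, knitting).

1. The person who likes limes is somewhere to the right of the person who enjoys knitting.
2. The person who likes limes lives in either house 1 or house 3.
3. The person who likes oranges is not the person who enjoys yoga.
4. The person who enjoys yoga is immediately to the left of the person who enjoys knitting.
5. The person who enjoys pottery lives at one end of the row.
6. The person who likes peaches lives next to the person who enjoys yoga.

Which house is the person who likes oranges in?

By clue 2, the person who likes limes is in house 3.
Clue 1: the person who enjoys knitting is in house 2.
Clue 4: the person who enjoys yoga is in house 1.
From clue 6, the person who likes peaches must be in house 2.
So house 3 gets dancing for hobby.
House 4 hobby: only pottery fits.
From clue 3, the person who likes oranges must be in house 4.
That leaves kiwis as the favorite fruit for house 1.
So: house 1 = kiwis/yoga, house 2 = peaches/knitting, house 3 = limes/dancing, house 4 = oranges/pottery.

4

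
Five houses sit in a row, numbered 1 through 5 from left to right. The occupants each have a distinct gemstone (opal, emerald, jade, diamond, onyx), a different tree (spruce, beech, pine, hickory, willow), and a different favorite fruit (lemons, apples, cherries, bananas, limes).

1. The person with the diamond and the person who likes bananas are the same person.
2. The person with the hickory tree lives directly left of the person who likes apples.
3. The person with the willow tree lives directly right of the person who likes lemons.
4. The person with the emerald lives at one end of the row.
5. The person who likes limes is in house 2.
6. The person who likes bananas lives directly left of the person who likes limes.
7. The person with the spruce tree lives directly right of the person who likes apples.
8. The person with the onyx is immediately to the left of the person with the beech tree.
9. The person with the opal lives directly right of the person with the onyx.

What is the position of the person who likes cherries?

By clue 5, the person who likes limes is in house 2.
From clue 6, the person who likes bananas must be in house 1.
House 5's favorite fruit must be cherries (nothing else left).
The person with the diamond is in house 1 (clue 1).
House 1 tree: only pine fits.
The only gemstone still possible for house 5 is emerald.
House 2 tree: only hickory fits.
That leaves beech as the tree for house 3.
Clue 2 places the person who likes apples in house 3.
The person with the spruce tree is in house 4 (clue 7).
Clue 8: the person with the onyx is in house 2.
Clue 9 places the person with the opal in house 3.
That leaves jade as the gemstone for house 4.
That leaves willow as the tree for house 5.
That leaves lemons as the favorite fruit for house 4.
So: house 1 = diamond/pine/bananas, house 2 = onyx/hickory/limes, house 3 = opal/beech/apples, house 4 = jade/spruce/lemons, house 5 = emerald/willow/cherries.

5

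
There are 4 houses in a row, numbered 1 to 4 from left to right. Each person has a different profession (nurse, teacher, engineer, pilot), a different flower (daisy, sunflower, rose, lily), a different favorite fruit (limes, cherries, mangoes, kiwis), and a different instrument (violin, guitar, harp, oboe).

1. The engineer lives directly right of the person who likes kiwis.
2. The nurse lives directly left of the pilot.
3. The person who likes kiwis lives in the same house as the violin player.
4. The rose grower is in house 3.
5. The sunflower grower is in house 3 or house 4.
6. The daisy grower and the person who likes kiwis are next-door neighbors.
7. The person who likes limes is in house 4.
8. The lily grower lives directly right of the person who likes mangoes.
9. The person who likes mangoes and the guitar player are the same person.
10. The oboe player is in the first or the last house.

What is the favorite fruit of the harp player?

The rose grower is in house 3 (clue 4).
Clue 7 places the person who likes limes in house 4.
House 1 flower: only daisy fits.
So house 2 gets lily for flower.
House 4 flower: only sunflower fits.
By clue 6, the person who likes kiwis is in house 2.
From clue 8, the person who likes mangoes must be in house 1.
The guitar player is in house 1 (clue 9).
House 3 favorite fruit: only cherries fits.
The only instrument still possible for house 4 is oboe.
From clue 1, the engineer must be in house 3.
By clue 3, the violin player is in house 2.
House 3 instrument: only harp fits.
From clue 2, the nurse must be in house 1.
From clue 2, the pilot must be in house 2.
House 4's profession must be teacher (nothing else left).
So: house 1 = nurse/daisy/mangoes/guitar, house 2 = pilot/lily/kiwis/violin, house 3 = engineer/rose/cherries/harp, house 4 = teacher/sunflower/limes/oboe.

cherries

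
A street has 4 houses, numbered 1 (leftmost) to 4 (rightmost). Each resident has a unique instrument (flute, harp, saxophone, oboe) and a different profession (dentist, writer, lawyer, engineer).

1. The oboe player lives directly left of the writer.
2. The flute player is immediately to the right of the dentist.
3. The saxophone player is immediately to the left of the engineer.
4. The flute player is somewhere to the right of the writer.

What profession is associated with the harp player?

The only profession still possible for house 1 is lawyer.
So house 4 gets engineer for profession.
By clue 3, the saxophone player is in house 3.
From clue 2, the dentist must be in house 3.
House 4 instrument: only flute fits.
House 2's profession must be writer (nothing else left).
Clue 1 places the oboe player in house 1.
House 2's instrument must be harp (nothing else left).
So: house 1 = oboe/lawyer, house 2 = harp/writer, house 3 = saxophone/dentist, house 4 = flute/engineer.

writer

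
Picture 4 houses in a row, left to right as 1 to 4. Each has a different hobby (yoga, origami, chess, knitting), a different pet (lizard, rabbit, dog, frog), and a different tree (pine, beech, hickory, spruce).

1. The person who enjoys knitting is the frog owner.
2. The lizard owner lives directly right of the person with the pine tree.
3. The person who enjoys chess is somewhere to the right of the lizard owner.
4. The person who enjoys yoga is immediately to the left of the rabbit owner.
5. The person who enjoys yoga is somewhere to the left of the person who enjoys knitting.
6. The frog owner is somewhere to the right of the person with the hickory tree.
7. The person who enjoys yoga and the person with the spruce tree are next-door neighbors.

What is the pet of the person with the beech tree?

frog

House 1 pet: only dog fits.
The person who enjoys chess is narrowed to house 3 or 4; consider each.
Placing it in house 4 leads to a contradiction, so it's in house 3.
By clue 3, the lizard owner is in house 2.
Clue 1: the person who enjoys knitting is in house 4.
By clue 1, the frog owner is in house 4.
Clue 2: the person with the pine tree is in house 1.
By clue 4, the person who enjoys yoga is in house 2.
Clue 4: the rabbit owner is in house 3.
House 1 hobby: only origami fits.
So house 3 gets spruce for tree.
The only tree still possible for house 4 is beech.
House 2's tree must be hickory (nothing else left).
So: house 1 = origami/dog/pine, house 2 = yoga/lizard/hickory, house 3 = chess/rabbit/spruce, house 4 = knitting/frog/beech.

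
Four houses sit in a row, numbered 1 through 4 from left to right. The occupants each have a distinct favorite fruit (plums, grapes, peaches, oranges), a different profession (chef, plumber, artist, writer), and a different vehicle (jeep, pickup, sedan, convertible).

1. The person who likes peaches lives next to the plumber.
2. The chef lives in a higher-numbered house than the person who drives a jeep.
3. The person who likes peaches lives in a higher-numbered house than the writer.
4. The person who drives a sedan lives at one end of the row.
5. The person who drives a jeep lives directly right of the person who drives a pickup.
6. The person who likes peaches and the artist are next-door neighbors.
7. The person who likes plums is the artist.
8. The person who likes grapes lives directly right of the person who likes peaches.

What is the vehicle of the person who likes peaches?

The person who likes grapes is narrowed to house 3 or 4; consider each.
Placing it in house 3 leads to a contradiction, so it's in house 4.
By clue 8, the person who likes peaches is in house 3.
From clue 7, the person who likes plums must be in house 2.
The artist is in house 2 (clue 7).
So house 1 gets oranges for favorite fruit.
House 1 profession: only writer fits.
House 3 profession: only chef fits.
That leaves plumber as the profession for house 4.
Clue 2 places the person who drives a jeep in house 2.
Clue 5: the person who drives a pickup is in house 1.
That leaves convertible as the vehicle for house 3.
That leaves sedan as the vehicle for house 4.
So: house 1 = oranges/writer/pickup, house 2 = plums/artist/jeep, house 3 = peaches/chef/convertible, house 4 = grapes/plumber/sedan.

convertible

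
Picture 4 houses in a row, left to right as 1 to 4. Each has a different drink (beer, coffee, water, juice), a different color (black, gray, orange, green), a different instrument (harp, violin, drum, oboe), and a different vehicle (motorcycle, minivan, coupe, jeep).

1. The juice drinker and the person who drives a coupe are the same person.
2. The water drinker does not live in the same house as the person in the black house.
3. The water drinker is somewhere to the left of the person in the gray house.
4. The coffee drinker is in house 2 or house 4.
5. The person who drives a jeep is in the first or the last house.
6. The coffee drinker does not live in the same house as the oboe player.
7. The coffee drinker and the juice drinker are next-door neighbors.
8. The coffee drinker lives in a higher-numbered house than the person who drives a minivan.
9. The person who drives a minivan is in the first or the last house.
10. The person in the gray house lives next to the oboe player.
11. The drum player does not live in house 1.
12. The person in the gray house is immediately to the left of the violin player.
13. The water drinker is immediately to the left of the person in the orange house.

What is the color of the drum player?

gray

Clue 9 places the person who drives a minivan in house 1.
The only vehicle still possible for house 4 is jeep.
From clue 1, the juice drinker must be in house 3.
By clue 1, the person who drives a coupe is in house 3.
So house 2 gets motorcycle for vehicle.
The coffee drinker is narrowed to house 2 or 4; consider each.
Placing it in house 2 leads to a contradiction, so it's in house 4.
The beer drinker is narrowed to house 1 or 2; consider each.
Placing it in house 1 leads to a contradiction, so it's in house 2.
House 1's drink must be water (nothing else left).
The person in the orange house is in house 2 (clue 13).
That leaves green as the color for house 1.
That leaves black as the color for house 4.
Clue 10 places the oboe player in house 2.
By clue 12, the violin player is in house 4.
So house 3 gets gray for color.
House 1's instrument must be harp (nothing else left).
The only instrument still possible for house 3 is drum.
So: house 1 = water/green/harp/minivan, house 2 = beer/orange/oboe/motorcycle, house 3 = juice/gray/drum/coupe, house 4 = coffee/black/violin/jeep.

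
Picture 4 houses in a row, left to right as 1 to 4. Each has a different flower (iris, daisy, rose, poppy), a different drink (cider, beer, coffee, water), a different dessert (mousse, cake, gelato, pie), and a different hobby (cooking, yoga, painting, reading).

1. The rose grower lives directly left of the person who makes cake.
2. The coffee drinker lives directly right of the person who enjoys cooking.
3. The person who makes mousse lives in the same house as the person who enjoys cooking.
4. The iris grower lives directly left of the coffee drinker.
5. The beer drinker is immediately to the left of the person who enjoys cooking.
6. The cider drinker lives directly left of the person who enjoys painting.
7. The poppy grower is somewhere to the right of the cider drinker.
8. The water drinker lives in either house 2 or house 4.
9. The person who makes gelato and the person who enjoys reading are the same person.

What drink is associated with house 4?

The iris grower is narrowed to house 2 or 3; consider each.
Placing it in house 3 leads to a contradiction, so it's in house 2.
From clue 4, the coffee drinker must be in house 3.
House 4 drink: only water fits.
By clue 2, the person who enjoys cooking is in house 2.
By clue 3, the person who makes mousse is in house 2.
Clue 5 places the beer drinker in house 1.
So house 2 gets cider for drink.
House 4's dessert must be cake (nothing else left).
House 3's hobby must be painting (nothing else left).
Clue 1 places the rose grower in house 3.
The person who makes gelato is in house 1 (clue 9).
Clue 9 places the person who enjoys reading in house 1.
House 1's flower must be daisy (nothing else left).
House 4's flower must be poppy (nothing else left).
So house 3 gets pie for dessert.
House 4's hobby must be yoga (nothing else left).
So: house 1 = daisy/beer/gelato/reading, house 2 = iris/cider/mousse/cooking, house 3 = rose/coffee/pie/painting, house 4 = poppy/water/cake/yoga.

water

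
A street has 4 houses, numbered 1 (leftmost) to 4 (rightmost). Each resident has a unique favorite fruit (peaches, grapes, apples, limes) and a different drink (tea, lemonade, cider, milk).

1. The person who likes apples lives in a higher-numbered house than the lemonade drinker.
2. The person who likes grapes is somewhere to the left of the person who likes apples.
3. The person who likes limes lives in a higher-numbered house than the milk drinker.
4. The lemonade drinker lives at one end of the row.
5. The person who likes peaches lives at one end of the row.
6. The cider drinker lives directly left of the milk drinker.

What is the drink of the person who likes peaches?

Clue 4 places the lemonade drinker in house 1.
So house 2 gets cider for drink.
That leaves milk as the drink for house 3.
So house 4 gets tea for drink.
Clue 3: the person who likes limes is in house 4.
House 1's favorite fruit must be peaches (nothing else left).
House 2 favorite fruit: only grapes fits.
House 3's favorite fruit must be apples (nothing else left).
So: house 1 = peaches/lemonade, house 2 = grapes/cider, house 3 = apples/milk, house 4 = limes/tea.

lemonade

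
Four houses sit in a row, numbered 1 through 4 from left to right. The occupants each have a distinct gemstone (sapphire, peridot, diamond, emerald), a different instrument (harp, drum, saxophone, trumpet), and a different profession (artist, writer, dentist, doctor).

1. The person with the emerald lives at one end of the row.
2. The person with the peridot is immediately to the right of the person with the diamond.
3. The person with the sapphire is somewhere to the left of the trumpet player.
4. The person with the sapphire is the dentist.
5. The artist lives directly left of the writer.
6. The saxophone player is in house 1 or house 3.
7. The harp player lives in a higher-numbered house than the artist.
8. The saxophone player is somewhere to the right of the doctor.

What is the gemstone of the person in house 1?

sapphire

From clue 8, the saxophone player must be in house 3.
The only instrument still possible for house 1 is drum.
House 4's profession must be writer (nothing else left).
Clue 5 places the artist in house 3.
Clue 7 places the harp player in house 4.
House 2's instrument must be trumpet (nothing else left).
The person with the sapphire is in house 1 (clue 3).
By clue 4, the dentist is in house 1.
That leaves emerald as the gemstone for house 4.
So house 2 gets doctor for profession.
The person with the peridot is in house 3 (clue 2).
Clue 2: the person with the diamond is in house 2.
So: house 1 = sapphire/drum/dentist, house 2 = diamond/trumpet/doctor, house 3 = peridot/saxophone/artist, house 4 = emerald/harp/writer.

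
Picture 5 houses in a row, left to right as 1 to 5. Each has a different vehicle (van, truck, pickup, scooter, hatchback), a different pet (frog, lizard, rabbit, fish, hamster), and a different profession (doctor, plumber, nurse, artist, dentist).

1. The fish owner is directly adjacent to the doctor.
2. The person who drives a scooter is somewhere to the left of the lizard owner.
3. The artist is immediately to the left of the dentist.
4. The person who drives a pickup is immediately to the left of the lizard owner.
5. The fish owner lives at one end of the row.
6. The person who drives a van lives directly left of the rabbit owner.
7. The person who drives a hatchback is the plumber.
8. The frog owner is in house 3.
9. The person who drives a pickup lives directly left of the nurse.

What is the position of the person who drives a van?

Clue 8: the frog owner is in house 3.
The fish owner is narrowed to house 1 or 5; consider each.
Placing it in house 5 leads to a contradiction, so it's in house 1.
By clue 1, the doctor is in house 2.
That leaves plumber as the profession for house 1.
That leaves artist as the profession for house 3.
From clue 3, the dentist must be in house 4.
By clue 7, the person who drives a hatchback is in house 1.
House 5 vehicle: only truck fits.
House 5's profession must be nurse (nothing else left).
Clue 9: the person who drives a pickup is in house 4.
House 2 vehicle: only scooter fits.
That leaves van as the vehicle for house 3.
That leaves hamster as the pet for house 2.
The lizard owner is in house 5 (clue 4).
Clue 6 places the rabbit owner in house 4.
So: house 1 = hatchback/fish/plumber, house 2 = scooter/hamster/doctor, house 3 = van/frog/artist, house 4 = pickup/rabbit/dentist, house 5 = truck/lizard/nurse.

3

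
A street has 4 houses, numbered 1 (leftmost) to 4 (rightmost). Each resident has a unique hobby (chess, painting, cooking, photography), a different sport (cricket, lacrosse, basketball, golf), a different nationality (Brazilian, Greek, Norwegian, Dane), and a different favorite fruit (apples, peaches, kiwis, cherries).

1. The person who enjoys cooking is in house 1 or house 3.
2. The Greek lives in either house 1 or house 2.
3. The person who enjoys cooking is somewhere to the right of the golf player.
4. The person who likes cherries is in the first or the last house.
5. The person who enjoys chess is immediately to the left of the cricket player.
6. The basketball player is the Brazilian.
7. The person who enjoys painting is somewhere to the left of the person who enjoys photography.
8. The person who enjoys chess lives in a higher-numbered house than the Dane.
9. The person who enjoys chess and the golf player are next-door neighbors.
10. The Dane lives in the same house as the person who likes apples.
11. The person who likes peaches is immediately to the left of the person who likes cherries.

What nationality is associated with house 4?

Brazilian

From clue 3, the person who enjoys cooking must be in house 3.
Clue 11: the person who likes peaches is in house 3.
By clue 11, the person who likes cherries is in house 4.
That leaves painting as the hobby for house 1.
House 4's hobby must be photography (nothing else left).
The cricket player is in house 3 (clue 5).
By clue 8, the Dane is in house 1.
The golf player is in house 1 (clue 9).
Clue 10: the person who likes apples is in house 1.
So house 2 gets chess for hobby.
That leaves kiwis as the favorite fruit for house 2.
So house 2 gets Greek for nationality.
House 3 nationality: only Norwegian fits.
House 4 nationality: only Brazilian fits.
The basketball player is in house 4 (clue 6).
That leaves lacrosse as the sport for house 2.
So: house 1 = painting/golf/Dane/apples, house 2 = chess/lacrosse/Greek/kiwis, house 3 = cooking/cricket/Norwegian/peaches, house 4 = photography/basketball/Brazilian/cherries.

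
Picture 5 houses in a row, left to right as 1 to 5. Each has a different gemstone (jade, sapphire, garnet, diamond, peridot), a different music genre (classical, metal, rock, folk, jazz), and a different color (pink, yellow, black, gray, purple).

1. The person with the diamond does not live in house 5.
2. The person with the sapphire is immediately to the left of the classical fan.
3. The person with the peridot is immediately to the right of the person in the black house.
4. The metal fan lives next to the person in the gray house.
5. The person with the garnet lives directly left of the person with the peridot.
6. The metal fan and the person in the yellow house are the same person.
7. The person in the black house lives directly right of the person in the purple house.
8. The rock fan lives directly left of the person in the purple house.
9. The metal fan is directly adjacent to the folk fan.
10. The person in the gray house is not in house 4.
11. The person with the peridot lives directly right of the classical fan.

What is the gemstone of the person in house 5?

The person with the garnet is narrowed to house 3 or 4; consider each.
Placing it in house 4 leads to a contradiction, so it's in house 3.
Clue 5 places the person with the peridot in house 4.
Clue 11: the classical fan is in house 3.
House 5's gemstone must be jade (nothing else left).
Clue 3 places the person in the black house in house 3.
From clue 7, the person in the purple house must be in house 2.
The rock fan is in house 1 (clue 8).
The only gemstone still possible for house 1 is diamond.
That leaves sapphire as the gemstone for house 2.
The metal fan is in house 4 (clue 6).
The person in the yellow house is in house 4 (clue 6).
The folk fan is in house 5 (clue 9).
House 2 music genre: only jazz fits.
Clue 4 places the person in the gray house in house 5.
That leaves pink as the color for house 1.
So: house 1 = diamond/rock/pink, house 2 = sapphire/jazz/purple, house 3 = garnet/classical/black, house 4 = peridot/metal/yellow, house 5 = jade/folk/gray.

jade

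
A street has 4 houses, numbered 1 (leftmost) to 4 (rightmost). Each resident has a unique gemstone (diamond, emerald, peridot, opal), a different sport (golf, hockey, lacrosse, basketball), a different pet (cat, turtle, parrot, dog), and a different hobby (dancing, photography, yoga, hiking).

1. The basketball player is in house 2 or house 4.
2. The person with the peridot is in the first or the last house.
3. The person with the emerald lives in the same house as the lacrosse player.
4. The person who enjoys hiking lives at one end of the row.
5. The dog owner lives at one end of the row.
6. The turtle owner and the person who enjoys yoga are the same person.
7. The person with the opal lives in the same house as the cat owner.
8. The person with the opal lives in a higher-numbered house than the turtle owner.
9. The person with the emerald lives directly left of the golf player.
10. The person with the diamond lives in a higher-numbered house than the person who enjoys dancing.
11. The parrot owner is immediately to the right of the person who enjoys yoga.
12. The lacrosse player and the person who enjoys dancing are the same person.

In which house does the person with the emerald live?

The person with the peridot is narrowed to house 1 or 4; consider each.
Placing it in house 4 leads to a contradiction, so it's in house 1.
That leaves hockey as the sport for house 1.
The person with the diamond is narrowed to house 3 or 4; consider each.
Placing it in house 3 leads to a contradiction, so it's in house 4.
That leaves dog as the pet for house 4.
That leaves turtle as the pet for house 1.
From clue 6, the person who enjoys yoga must be in house 1.
From clue 11, the parrot owner must be in house 2.
That leaves cat as the pet for house 3.
The only hobby still possible for house 4 is hiking.
From clue 7, the person with the opal must be in house 3.
The only gemstone still possible for house 2 is emerald.
By clue 3, the lacrosse player is in house 2.
Clue 9 places the golf player in house 3.
The person who enjoys dancing is in house 2 (clue 12).
That leaves basketball as the sport for house 4.
So house 3 gets photography for hobby.
So: house 1 = peridot/hockey/turtle/yoga, house 2 = emerald/lacrosse/parrot/dancing, house 3 = opal/golf/cat/photography, house 4 = diamond/basketball/dog/hiking.

2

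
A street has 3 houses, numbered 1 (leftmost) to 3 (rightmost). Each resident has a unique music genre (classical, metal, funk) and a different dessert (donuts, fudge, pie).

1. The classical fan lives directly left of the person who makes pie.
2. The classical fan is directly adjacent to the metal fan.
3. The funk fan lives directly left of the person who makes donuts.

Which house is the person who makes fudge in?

1

That leaves metal as the music genre for house 3.
So house 1 gets fudge for dessert.
Clue 2: the classical fan is in house 2.
So house 1 gets funk for music genre.
By clue 1, the person who makes pie is in house 3.
The person who makes donuts is in house 2 (clue 3).
So: house 1 = funk/fudge, house 2 = classical/donuts, house 3 = metal/pie.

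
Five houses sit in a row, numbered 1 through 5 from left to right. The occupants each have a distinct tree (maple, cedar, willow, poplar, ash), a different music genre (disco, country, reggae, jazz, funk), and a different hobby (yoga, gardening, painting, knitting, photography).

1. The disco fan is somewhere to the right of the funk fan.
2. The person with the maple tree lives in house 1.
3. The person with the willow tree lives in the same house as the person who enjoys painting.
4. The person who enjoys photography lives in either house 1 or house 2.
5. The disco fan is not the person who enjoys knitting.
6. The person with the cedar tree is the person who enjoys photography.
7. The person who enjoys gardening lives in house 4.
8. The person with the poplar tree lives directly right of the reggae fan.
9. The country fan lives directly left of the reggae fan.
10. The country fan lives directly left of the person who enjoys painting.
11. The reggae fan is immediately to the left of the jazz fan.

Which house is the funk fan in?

By clue 2, the person with the maple tree is in house 1.
Clue 7: the person who enjoys gardening is in house 4.
So house 2 gets cedar for tree.
From clue 3, the person with the willow tree must be in house 3.
Clue 3 places the person who enjoys painting in house 3.
From clue 6, the person who enjoys photography must be in house 2.
From clue 10, the country fan must be in house 2.
House 1 music genre: only funk fits.
The reggae fan is in house 3 (clue 9).
The jazz fan is in house 4 (clue 11).
House 5's music genre must be disco (nothing else left).
Clue 5 places the person who enjoys knitting in house 1.
From clue 8, the person with the poplar tree must be in house 4.
So house 5 gets ash for tree.
The only hobby still possible for house 5 is yoga.
So: house 1 = maple/funk/knitting, house 2 = cedar/country/photography, house 3 = willow/reggae/painting, house 4 = poplar/jazz/gardening, house 5 = ash/disco/yoga.

1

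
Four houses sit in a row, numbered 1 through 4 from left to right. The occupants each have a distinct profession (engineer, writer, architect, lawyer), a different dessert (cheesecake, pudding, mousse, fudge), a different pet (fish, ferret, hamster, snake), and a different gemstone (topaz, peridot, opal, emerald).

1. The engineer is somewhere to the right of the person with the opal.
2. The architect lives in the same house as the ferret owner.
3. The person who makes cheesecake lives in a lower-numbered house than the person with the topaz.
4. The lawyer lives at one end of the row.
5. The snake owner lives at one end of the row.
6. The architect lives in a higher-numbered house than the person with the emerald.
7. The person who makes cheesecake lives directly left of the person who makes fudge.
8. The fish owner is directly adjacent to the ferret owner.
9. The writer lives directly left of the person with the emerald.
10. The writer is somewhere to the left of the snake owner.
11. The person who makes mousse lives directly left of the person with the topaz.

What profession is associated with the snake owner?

lawyer

By clue 10, the snake owner is in house 4.
By clue 6, the architect is in house 3.
Clue 6: the person with the emerald is in house 2.
The writer is in house 1 (clue 9).
House 2's profession must be engineer (nothing else left).
House 4 profession: only lawyer fits.
Clue 1: the person with the opal is in house 1.
The ferret owner is in house 3 (clue 2).
Clue 8: the fish owner is in house 2.
So house 1 gets hamster for pet.
The person who makes mousse is narrowed to house 2 or 3; consider each.
Placing it in house 2 leads to a contradiction, so it's in house 3.
Clue 11 places the person with the topaz in house 4.
So house 3 gets peridot for gemstone.
From clue 7, the person who makes cheesecake must be in house 1.
From clue 7, the person who makes fudge must be in house 2.
That leaves pudding as the dessert for house 4.
So: house 1 = writer/cheesecake/hamster/opal, house 2 = engineer/fudge/fish/emerald, house 3 = architect/mousse/ferret/peridot, house 4 = lawyer/pudding/snake/topaz.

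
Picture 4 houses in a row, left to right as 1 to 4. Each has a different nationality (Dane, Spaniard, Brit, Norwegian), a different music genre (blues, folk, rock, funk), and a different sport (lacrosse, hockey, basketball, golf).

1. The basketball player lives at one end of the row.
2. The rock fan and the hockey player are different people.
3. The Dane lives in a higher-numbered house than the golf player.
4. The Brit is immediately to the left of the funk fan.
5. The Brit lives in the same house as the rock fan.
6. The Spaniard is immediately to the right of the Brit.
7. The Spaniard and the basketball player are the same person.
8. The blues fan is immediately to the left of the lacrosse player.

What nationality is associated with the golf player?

The Spaniard is in house 4 (clue 7).
From clue 7, the basketball player must be in house 4.
Clue 6: the Brit is in house 3.
The only nationality still possible for house 1 is Norwegian.
House 2's nationality must be Dane (nothing else left).
The golf player is in house 1 (clue 3).
From clue 4, the funk fan must be in house 4.
By clue 5, the rock fan is in house 3.
From clue 2, the hockey player must be in house 2.
House 3's sport must be lacrosse (nothing else left).
The blues fan is in house 2 (clue 8).
That leaves folk as the music genre for house 1.
So: house 1 = Norwegian/folk/golf, house 2 = Dane/blues/hockey, house 3 = Brit/rock/lacrosse, house 4 = Spaniard/funk/basketball.

Norwegian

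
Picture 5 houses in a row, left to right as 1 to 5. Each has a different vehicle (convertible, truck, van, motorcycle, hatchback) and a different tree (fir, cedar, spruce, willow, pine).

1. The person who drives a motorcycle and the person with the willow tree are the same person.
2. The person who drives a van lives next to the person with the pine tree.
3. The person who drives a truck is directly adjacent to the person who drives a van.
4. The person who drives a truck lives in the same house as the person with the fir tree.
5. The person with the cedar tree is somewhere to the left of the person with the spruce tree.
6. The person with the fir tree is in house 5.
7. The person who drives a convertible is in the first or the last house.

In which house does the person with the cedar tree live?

1

The person with the fir tree is in house 5 (clue 6).
From clue 4, the person who drives a truck must be in house 5.
Clue 3: the person who drives a van is in house 4.
House 1 vehicle: only convertible fits.
Clue 2: the person with the pine tree is in house 3.
House 1 tree: only cedar fits.
So house 4 gets spruce for tree.
The person who drives a motorcycle is in house 2 (clue 1).
House 3's vehicle must be hatchback (nothing else left).
House 2 tree: only willow fits.
So: house 1 = convertible/cedar, house 2 = motorcycle/willow, house 3 = hatchback/pine, house 4 = van/spruce, house 5 = truck/fir.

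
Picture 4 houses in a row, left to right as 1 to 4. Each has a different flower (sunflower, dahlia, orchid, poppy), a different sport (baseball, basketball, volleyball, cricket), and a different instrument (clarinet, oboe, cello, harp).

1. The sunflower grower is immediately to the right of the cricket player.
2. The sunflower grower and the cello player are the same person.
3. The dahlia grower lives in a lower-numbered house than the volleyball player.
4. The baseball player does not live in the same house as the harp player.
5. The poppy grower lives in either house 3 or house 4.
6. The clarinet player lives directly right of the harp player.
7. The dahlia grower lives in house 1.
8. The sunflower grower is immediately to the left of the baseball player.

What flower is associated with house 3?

sunflower

The dahlia grower is in house 1 (clue 7).
The poppy grower is narrowed to house 3 or 4; consider each.
Placing it in house 3 leads to a contradiction, so it's in house 4.
The orchid grower is narrowed to house 2 or 3; consider each.
Placing it in house 3 leads to a contradiction, so it's in house 2.
House 3's flower must be sunflower (nothing else left).
By clue 1, the cricket player is in house 2.
By clue 2, the cello player is in house 3.
Clue 8: the baseball player is in house 4.
That leaves basketball as the sport for house 1.
House 3 sport: only volleyball fits.
Clue 6 places the clarinet player in house 2.
Clue 6 places the harp player in house 1.
The only instrument still possible for house 4 is oboe.
So: house 1 = dahlia/basketball/harp, house 2 = orchid/cricket/clarinet, house 3 = sunflower/volleyball/cello, house 4 = poppy/baseball/oboe.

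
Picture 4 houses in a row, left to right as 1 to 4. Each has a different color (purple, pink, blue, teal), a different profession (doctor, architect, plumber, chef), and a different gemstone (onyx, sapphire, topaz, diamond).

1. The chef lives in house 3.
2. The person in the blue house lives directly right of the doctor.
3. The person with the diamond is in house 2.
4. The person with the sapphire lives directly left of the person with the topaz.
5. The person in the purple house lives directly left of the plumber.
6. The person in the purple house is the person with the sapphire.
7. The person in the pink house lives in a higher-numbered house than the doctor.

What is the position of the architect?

The chef is in house 3 (clue 1).
From clue 3, the person with the diamond must be in house 2.
Clue 4 places the person with the sapphire in house 3.
The person with the topaz is in house 4 (clue 4).
Clue 6 places the person in the purple house in house 3.
So house 1 gets teal for color.
House 2 color: only blue fits.
So house 4 gets pink for color.
House 1's gemstone must be onyx (nothing else left).
Clue 2 places the doctor in house 1.
Clue 5 places the plumber in house 4.
So house 2 gets architect for profession.
So: house 1 = teal/doctor/onyx, house 2 = blue/architect/diamond, house 3 = purple/chef/sapphire, house 4 = pink/plumber/topaz.

2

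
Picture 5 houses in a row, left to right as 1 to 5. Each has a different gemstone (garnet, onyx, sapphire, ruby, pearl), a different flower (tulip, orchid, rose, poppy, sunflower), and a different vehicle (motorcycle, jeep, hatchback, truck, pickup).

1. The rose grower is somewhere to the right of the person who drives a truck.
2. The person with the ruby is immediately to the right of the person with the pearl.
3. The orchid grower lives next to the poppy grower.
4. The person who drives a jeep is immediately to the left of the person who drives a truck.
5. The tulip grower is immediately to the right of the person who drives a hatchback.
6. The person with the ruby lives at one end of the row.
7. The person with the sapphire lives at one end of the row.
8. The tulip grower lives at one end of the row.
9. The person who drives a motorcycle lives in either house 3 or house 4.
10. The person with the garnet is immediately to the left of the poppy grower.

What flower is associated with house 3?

By clue 6, the person with the ruby is in house 5.
From clue 8, the tulip grower must be in house 5.
So house 5 gets pickup for vehicle.
Clue 2 places the person with the pearl in house 4.
The person who drives a hatchback is in house 4 (clue 5).
The only gemstone still possible for house 1 is sapphire.
The only vehicle still possible for house 1 is jeep.
That leaves truck as the vehicle for house 2.
House 3 vehicle: only motorcycle fits.
The only flower still possible for house 1 is sunflower.
House 2 flower: only orchid fits.
From clue 3, the poppy grower must be in house 3.
Clue 10: the person with the garnet is in house 2.
House 3's gemstone must be onyx (nothing else left).
That leaves rose as the flower for house 4.
So: house 1 = sapphire/sunflower/jeep, house 2 = garnet/orchid/truck, house 3 = onyx/poppy/motorcycle, house 4 = pearl/rose/hatchback, house 5 = ruby/tulip/pickup.

poppy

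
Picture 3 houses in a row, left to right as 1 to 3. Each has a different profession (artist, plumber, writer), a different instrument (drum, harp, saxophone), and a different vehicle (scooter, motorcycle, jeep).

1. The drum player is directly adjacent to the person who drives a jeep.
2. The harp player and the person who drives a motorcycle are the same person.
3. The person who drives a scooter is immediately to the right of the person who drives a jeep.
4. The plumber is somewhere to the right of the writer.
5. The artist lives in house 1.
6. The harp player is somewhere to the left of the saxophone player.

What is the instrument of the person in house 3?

The artist is in house 1 (clue 5).
So house 2 gets writer for profession.
House 3 profession: only plumber fits.
House 3's vehicle must be scooter (nothing else left).
From clue 3, the person who drives a jeep must be in house 2.
So house 1 gets motorcycle for vehicle.
Clue 2: the harp player is in house 1.
So house 2 gets saxophone for instrument.
That leaves drum as the instrument for house 3.
So: house 1 = artist/harp/motorcycle, house 2 = writer/saxophone/jeep, house 3 = plumber/drum/scooter.

drum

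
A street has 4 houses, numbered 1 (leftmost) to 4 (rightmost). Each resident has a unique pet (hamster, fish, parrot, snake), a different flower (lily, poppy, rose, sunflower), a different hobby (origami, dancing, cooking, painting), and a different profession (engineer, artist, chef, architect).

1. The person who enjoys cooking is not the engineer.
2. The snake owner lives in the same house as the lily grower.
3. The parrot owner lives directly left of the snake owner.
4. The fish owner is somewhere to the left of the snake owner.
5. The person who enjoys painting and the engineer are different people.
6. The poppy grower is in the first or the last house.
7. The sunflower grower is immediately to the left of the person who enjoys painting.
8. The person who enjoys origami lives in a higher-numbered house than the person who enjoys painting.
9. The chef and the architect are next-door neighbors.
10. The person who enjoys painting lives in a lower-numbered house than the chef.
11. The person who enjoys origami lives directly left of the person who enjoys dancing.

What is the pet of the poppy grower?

hamster

Clue 11 places the person who enjoys origami in house 3.
By clue 11, the person who enjoys dancing is in house 4.
So house 1 gets cooking for hobby.
The only hobby still possible for house 2 is painting.
From clue 7, the sunflower grower must be in house 1.
House 1 profession: only artist fits.
That leaves architect as the profession for house 2.
From clue 9, the chef must be in house 3.
So house 4 gets poppy for flower.
So house 4 gets engineer for profession.
So house 4 gets hamster for pet.
That leaves snake as the pet for house 3.
The lily grower is in house 3 (clue 2).
From clue 3, the parrot owner must be in house 2.
The only pet still possible for house 1 is fish.
House 2 flower: only rose fits.
So: house 1 = fish/sunflower/cooking/artist, house 2 = parrot/rose/painting/architect, house 3 = snake/lily/origami/chef, house 4 = hamster/poppy/dancing/engineer.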